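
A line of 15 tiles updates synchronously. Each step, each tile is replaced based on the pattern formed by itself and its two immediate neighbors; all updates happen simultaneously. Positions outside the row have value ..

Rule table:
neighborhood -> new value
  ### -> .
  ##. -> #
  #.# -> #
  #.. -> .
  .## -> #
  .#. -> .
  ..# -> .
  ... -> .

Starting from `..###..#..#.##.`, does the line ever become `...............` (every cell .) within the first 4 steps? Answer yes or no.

yes

..#.#......###.
...#.......#.#.
............#..
...............
all cells are . at step 4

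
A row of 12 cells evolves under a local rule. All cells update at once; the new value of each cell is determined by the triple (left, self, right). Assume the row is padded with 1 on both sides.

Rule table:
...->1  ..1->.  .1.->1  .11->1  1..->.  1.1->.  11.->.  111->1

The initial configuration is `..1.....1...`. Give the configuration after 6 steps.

..1.1.1.1.1.

..1.111.1.1.
..1.11..1.1.
..1.1...1.1.
..1.1.1.1.1.
..1.1.1.1.1.  (fixed point — unchanged through step 6)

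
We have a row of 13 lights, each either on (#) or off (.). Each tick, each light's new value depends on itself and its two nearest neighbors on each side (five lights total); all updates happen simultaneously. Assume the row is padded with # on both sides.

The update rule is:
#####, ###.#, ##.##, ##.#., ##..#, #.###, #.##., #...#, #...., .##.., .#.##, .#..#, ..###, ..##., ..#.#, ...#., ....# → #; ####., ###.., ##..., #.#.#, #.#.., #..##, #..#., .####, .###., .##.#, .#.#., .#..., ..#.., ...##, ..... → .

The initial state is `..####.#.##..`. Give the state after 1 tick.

#.#..##.####.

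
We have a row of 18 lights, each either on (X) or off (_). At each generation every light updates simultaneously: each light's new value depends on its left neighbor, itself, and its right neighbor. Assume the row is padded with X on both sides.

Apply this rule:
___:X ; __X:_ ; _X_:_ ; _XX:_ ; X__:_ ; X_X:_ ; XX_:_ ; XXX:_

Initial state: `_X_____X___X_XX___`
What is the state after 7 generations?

___XXX___X______X_

___XXX___X______X_
_X_____X___XXXX___
___XXX___X______X_  (repeats generation 1; period 2)
generation 7: ___XXX___X______X_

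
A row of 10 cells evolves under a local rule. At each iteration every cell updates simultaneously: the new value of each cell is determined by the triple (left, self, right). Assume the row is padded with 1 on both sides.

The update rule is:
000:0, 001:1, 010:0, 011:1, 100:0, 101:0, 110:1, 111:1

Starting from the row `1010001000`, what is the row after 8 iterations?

1011111111

1000010001
1000100011
1001000111
1010001111
1000011111
1000111111
1001111111
1011111111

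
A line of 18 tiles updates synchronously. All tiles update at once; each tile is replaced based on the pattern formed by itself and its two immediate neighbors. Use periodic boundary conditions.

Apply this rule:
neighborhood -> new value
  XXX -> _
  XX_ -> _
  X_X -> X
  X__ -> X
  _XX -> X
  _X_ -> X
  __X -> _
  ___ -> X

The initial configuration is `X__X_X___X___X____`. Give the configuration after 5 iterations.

__XX_X_X_______XX_

iteration 1: XX_XXXXX_XXX_XXXX_
iteration 2: X_XX____XX__XX___X
iteration 3: _XX_XXX_X_X_X_XX_X
iteration 4: XX_XX__XXXXXXXX_XX
iteration 5: __XX_X_X_______XX_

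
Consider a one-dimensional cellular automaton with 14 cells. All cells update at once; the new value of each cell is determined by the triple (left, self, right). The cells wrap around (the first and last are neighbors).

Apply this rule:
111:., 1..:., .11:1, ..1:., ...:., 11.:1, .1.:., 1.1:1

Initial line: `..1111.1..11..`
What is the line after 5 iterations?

.....11...11..

..1..11...11..
.....11...11..
.....11...11..  (fixed point — unchanged through iteration 5)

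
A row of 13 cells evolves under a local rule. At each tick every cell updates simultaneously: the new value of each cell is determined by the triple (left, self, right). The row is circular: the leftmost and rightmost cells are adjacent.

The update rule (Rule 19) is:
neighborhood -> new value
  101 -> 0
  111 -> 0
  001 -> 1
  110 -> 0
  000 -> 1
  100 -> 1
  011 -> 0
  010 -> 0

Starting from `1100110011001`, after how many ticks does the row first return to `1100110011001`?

tick 1: 0011001100110
tick 2: 1100110011001

2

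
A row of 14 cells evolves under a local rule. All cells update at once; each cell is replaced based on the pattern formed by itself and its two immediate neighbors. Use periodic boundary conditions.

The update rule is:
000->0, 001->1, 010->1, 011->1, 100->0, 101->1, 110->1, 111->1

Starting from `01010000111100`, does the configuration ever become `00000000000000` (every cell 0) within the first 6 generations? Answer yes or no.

no

11110001111100
11110011111101
11110111111111
11111111111111
11111111111111  (fixed point — unchanged through generation 6)
generation 6 is 11111111111111, still not uniform 0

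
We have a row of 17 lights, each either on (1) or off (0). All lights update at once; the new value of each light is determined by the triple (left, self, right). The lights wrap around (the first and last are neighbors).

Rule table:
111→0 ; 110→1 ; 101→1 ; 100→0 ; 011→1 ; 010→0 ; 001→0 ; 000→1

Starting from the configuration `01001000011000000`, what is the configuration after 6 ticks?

00000011011011111
01111011111110001
11001110000010100
11001010111001000
11000101101000010
11010011110011001

11010011110011001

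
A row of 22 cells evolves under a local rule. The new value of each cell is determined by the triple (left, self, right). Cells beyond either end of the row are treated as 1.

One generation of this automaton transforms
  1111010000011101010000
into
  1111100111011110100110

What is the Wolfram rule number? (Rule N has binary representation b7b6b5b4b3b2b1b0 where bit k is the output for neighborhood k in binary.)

position 0: 111 → 1  (bit 7 = 1)
position 3: 110 → 1  (bit 6 = 1)
position 4: 101 → 1  (bit 5 = 1)
position 6: 100 → 0  (bit 4 = 0)
position 11: 011 → 1  (bit 3 = 1)
position 5: 010 → 0  (bit 2 = 0)
position 10: 001 → 0  (bit 1 = 0)
position 7: 000 → 1  (bit 0 = 1)
bits b7..b0 = 11101001 = 233

233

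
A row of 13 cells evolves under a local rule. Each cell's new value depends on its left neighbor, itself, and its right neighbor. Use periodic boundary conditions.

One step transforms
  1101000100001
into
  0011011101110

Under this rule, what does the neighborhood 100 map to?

At position 4 the neighborhood is 100; the next row has 0 there.

0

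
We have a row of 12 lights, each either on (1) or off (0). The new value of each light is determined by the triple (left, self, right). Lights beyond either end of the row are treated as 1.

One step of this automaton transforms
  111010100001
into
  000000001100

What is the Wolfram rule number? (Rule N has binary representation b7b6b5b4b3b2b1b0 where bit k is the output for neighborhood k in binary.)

1

position 0: 111 → 0  (bit 7 = 0)
position 2: 110 → 0  (bit 6 = 0)
position 3: 101 → 0  (bit 5 = 0)
position 7: 100 → 0  (bit 4 = 0)
position 11: 011 → 0  (bit 3 = 0)
position 4: 010 → 0  (bit 2 = 0)
position 10: 001 → 0  (bit 1 = 0)
position 8: 000 → 1  (bit 0 = 1)
bits b7..b0 = 00000001 = 1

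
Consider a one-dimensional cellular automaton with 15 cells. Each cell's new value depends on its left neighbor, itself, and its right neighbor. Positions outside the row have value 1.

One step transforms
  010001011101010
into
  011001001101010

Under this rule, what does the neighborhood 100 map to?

At position 2 the neighborhood is 100; the next row has 1 there.

1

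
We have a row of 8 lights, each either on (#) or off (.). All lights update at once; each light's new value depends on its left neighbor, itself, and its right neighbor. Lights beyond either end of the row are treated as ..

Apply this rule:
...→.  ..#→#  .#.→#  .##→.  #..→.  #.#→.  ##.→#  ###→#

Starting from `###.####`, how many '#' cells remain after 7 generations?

.##..###
#.#.#.##
#.#.#..#
#.#.#.##  (repeats generation 2; period 2)
generation 7: #.#.#..#
count of #: 4

4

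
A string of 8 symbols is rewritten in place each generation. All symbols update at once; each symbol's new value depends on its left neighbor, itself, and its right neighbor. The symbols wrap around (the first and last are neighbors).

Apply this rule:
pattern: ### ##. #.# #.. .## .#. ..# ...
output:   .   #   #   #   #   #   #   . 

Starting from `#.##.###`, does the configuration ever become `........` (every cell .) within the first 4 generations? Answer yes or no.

no

######..
#....###
##..##..
########
generation 4 is ########, still not uniform .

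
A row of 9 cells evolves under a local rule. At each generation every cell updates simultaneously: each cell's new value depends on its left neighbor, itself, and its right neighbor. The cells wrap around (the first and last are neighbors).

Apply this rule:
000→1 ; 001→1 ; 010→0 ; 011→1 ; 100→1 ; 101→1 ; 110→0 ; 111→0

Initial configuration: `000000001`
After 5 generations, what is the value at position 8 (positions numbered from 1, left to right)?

1

111111110
100000001
011111111
110000000
101111111
position 8 holds 1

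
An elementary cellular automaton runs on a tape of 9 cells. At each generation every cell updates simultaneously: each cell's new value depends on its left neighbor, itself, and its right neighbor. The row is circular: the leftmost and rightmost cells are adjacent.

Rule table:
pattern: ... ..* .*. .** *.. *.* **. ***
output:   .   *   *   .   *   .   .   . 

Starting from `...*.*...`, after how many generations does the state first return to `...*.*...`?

4

generation 1: ..**.**..
generation 2: .*.....*.
generation 3: ***...***
generation 4: ...*.*...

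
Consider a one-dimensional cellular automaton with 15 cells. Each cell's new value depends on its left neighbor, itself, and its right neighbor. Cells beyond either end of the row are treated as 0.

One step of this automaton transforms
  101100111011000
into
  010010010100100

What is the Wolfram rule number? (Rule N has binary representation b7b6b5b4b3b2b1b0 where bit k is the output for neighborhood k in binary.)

position 7: 111 → 1  (bit 7 = 1)
position 3: 110 → 0  (bit 6 = 0)
position 1: 101 → 1  (bit 5 = 1)
position 4: 100 → 1  (bit 4 = 1)
position 2: 011 → 0  (bit 3 = 0)
position 0: 010 → 0  (bit 2 = 0)
position 5: 001 → 0  (bit 1 = 0)
position 13: 000 → 0  (bit 0 = 0)
bits b7..b0 = 10110000 = 176

176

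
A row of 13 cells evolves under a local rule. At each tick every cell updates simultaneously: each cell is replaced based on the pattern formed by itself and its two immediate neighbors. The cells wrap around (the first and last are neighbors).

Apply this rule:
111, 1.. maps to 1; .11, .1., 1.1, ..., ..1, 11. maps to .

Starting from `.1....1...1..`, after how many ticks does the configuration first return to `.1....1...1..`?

tick 1: ..1....1...1.
tick 2: ...1....1...1
tick 3: 1...1....1...
tick 4: .1...1....1..
tick 5: ..1...1....1.
tick 6: ...1...1....1
tick 7: 1...1...1....
tick 8: .1...1...1...
tick 9: ..1...1...1..
tick 10: ...1...1...1.
tick 11: ....1...1...1
tick 12: 1....1...1...
tick 13: .1....1...1..

13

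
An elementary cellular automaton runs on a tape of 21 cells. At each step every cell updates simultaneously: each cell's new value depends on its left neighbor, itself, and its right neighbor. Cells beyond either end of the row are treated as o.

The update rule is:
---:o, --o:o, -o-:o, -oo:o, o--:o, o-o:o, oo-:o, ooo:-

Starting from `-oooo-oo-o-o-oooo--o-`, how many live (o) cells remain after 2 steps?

step 1: oo--oooooooooo--ooooo
step 2: -oooo--------oooo----
count of o: 8

8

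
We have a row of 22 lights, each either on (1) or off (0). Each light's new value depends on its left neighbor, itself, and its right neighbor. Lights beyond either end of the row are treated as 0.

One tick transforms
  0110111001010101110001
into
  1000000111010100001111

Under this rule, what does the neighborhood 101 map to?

0

At position 3 the neighborhood is 101; the next row has 0 there.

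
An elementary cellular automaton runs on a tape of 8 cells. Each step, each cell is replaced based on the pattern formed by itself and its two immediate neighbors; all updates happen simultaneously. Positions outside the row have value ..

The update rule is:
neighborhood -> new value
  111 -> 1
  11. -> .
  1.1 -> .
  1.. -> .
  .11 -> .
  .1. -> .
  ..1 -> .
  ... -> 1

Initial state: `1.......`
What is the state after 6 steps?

.......1

step 1: ..111111
step 2: 1..1111.
step 3: ....11..
step 4: 111....1
step 5: .1..11..
step 6: .......1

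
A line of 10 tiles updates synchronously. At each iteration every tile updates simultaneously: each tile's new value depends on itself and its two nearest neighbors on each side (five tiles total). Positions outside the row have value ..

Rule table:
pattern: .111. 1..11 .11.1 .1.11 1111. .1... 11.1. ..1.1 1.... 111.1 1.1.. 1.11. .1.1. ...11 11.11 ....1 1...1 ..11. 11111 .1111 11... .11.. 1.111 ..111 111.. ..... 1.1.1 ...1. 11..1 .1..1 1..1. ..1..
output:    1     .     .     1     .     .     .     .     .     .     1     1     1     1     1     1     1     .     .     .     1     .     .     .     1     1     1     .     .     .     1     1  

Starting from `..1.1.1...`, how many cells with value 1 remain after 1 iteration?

iteration 1: 1..1111..1
count of 1: 6

6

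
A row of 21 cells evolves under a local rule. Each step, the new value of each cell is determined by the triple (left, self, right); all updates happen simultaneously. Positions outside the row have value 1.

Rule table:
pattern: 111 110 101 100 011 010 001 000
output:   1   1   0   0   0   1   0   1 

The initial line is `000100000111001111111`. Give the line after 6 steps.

010101110011000111111
010100110001010011111
010100010101010001111
010101010101010100111
010101010101010100011
010101010101010101001

010101010101010101001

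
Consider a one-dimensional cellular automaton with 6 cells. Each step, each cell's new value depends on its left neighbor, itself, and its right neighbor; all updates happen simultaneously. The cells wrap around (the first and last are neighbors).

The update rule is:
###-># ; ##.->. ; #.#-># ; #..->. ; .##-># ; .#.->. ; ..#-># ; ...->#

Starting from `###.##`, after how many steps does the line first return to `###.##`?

##.###
#.####
.#####
#####.
####.#
###.##

6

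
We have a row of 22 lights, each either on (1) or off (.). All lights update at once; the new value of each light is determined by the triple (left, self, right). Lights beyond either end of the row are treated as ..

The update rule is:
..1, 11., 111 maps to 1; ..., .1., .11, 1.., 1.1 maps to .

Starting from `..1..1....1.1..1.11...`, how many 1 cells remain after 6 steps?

3

.1..1....1....1...1...
1..1....1....1...1....
..1....1....1...1.....
.1....1....1...1......
1....1....1...1.......
....1....1...1........
count of 1: 3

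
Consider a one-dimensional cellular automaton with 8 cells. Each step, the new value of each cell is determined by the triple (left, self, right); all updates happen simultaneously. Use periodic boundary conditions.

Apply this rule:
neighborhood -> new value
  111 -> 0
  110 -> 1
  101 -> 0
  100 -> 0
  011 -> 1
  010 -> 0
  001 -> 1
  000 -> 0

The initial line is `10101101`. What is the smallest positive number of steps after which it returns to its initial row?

24

10001101
10011101
10110101
10110001
10110011
10110110
00110110
01110110
11010110
11000110
11001110
11011010
11011000
11011001
01011011
00011011
00111011
01101011
01100011
01100111
01101101
01101100
11101100
10101101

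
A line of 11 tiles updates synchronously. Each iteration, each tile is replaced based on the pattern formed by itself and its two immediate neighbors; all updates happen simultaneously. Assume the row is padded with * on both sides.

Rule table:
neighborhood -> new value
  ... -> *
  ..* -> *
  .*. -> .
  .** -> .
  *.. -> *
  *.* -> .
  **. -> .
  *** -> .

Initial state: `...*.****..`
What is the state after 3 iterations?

***......**

***......**
...******..
***......**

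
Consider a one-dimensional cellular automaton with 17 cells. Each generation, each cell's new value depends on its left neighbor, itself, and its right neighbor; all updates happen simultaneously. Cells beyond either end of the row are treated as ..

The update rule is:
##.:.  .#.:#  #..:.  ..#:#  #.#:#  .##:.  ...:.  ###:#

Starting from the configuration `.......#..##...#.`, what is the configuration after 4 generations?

...#..##...#.....

generation 1: ......##.#....##.
generation 2: .....#..##...#...
generation 3: ....##.#....##...
generation 4: ...#..##...#.....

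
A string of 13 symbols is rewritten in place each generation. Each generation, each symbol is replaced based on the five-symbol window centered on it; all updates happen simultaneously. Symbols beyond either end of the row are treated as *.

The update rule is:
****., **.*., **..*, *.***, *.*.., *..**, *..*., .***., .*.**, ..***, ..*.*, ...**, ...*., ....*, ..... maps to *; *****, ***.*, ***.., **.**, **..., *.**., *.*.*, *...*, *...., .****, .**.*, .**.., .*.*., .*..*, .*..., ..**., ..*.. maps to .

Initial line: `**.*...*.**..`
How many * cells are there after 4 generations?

9

generation 1: *.**..***..**
generation 2: ....****.***.
generation 3: ..***.*..**..
generation 4: ****.**.*..**
count of *: 9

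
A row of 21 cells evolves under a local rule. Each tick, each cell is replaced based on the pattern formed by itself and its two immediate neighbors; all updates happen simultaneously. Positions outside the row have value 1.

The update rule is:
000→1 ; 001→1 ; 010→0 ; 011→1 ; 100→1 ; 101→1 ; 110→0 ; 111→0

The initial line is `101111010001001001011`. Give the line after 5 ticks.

011000101110110110110
110111011001101101101
001100110111011011011
111011101100110110110
000110011011101101101

000110011011101101101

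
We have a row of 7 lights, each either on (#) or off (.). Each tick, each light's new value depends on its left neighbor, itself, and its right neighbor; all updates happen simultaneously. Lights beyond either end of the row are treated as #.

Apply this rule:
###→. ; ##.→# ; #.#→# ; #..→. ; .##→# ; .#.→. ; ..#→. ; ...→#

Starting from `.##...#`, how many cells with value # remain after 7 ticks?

4

tick 1: ###.#.#
tick 2: ..##.##
tick 3: ..####.
tick 4: ..#..##
tick 5: .....#.
tick 6: .###..#
tick 7: ##.#..#
count of #: 4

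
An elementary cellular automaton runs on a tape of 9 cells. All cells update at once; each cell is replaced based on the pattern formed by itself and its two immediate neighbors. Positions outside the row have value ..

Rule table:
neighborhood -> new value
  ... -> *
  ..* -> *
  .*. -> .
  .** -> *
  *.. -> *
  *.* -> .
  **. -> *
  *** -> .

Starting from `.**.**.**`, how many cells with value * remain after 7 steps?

7

***.**.**
*.*.**.**
....**.**
******.**
*....*.**
.****..**
**..*****
count of *: 7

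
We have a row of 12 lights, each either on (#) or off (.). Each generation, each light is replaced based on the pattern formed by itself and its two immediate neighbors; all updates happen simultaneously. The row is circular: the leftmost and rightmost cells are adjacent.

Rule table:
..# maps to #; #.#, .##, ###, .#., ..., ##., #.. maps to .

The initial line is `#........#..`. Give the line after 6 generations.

...#..#.....

........#..#
.......#..#.
......#..#..
.....#..#...
....#..#....
...#..#.....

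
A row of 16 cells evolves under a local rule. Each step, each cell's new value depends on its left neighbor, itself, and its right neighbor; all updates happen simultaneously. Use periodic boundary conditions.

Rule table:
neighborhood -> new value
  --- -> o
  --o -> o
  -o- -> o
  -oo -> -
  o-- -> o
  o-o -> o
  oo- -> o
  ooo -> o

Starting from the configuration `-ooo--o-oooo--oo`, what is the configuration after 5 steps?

oo-oo-oooooo-ooo

o-oooooo-ooooo-o
oo-oooooo-ooooo-
-oo-oooooo-ooooo
o-oo-oooooo-oooo
oo-oo-oooooo-ooo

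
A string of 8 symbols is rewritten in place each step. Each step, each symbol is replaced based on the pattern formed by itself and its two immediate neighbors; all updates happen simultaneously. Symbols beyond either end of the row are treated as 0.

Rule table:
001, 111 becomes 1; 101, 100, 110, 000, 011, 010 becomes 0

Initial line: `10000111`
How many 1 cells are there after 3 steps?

00001010
00010000
00100000
count of 1: 1

1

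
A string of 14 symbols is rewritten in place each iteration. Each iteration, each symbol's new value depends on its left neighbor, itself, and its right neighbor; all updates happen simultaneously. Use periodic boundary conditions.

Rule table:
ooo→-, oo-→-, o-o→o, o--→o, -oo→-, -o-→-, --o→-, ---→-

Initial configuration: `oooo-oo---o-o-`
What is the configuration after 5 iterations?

----o--o---o-o
o----o--o---o-
-o----o--o---o
o-o----o--o---
-o-o----o--o--

-o-o----o--o--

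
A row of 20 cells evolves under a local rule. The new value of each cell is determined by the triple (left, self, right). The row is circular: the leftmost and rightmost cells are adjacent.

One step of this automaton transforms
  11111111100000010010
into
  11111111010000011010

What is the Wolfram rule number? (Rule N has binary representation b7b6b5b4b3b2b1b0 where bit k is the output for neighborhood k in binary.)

156

position 1: 111 → 1  (bit 7 = 1)
position 8: 110 → 0  (bit 6 = 0)
position 19: 101 → 0  (bit 5 = 0)
position 9: 100 → 1  (bit 4 = 1)
position 0: 011 → 1  (bit 3 = 1)
position 15: 010 → 1  (bit 2 = 1)
position 14: 001 → 0  (bit 1 = 0)
position 10: 000 → 0  (bit 0 = 0)
bits b7..b0 = 10011100 = 156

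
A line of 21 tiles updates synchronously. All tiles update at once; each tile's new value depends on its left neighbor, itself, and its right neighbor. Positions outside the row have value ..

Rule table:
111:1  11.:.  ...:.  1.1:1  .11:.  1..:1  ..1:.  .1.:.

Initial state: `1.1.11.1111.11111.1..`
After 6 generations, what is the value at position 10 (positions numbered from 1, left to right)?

.

.1.1..1.11.1.111.1.1.
..1.1..1..1.1.1.1.1.1
...1.1..1..1.1.1.1.1.
....1.1..1..1.1.1.1.1
.....1.1..1..1.1.1.1.
......1.1..1..1.1.1.1
position 10 holds .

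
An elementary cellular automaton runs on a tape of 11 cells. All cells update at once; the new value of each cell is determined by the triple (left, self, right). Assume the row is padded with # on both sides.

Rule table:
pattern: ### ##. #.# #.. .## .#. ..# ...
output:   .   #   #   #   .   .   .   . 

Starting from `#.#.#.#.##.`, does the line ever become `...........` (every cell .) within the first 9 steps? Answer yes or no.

##.#.#.#.##
.##.#.#.#..
#.##.#.#.#.
##.##.#.#.#
.##.##.#.#.
#.##.##.#.#
##.##.##.#.
.##.##.##.#
#.##.##.##.
step 9 is #.##.##.##., still not uniform .

no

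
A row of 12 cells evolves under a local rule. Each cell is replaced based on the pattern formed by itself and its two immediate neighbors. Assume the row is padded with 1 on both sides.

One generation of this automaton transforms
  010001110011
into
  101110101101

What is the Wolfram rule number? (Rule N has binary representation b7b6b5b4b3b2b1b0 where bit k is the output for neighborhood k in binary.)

179

position 6: 111 → 1  (bit 7 = 1)
position 7: 110 → 0  (bit 6 = 0)
position 0: 101 → 1  (bit 5 = 1)
position 2: 100 → 1  (bit 4 = 1)
position 5: 011 → 0  (bit 3 = 0)
position 1: 010 → 0  (bit 2 = 0)
position 4: 001 → 1  (bit 1 = 1)
position 3: 000 → 1  (bit 0 = 1)
bits b7..b0 = 10110011 = 179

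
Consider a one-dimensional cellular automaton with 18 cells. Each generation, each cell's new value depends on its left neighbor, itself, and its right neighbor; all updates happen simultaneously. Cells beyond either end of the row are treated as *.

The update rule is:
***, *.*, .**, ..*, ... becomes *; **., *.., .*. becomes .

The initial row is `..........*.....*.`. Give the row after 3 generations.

********..****.***

generation 1: .*********..****.*
generation 2: *********..****.**
generation 3: ********..****.***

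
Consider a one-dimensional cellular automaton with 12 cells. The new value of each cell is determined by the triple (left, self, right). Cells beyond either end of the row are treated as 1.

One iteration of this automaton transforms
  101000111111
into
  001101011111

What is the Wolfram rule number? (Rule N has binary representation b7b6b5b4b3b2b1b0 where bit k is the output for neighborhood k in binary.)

150

position 7: 111 → 1  (bit 7 = 1)
position 0: 110 → 0  (bit 6 = 0)
position 1: 101 → 0  (bit 5 = 0)
position 3: 100 → 1  (bit 4 = 1)
position 6: 011 → 0  (bit 3 = 0)
position 2: 010 → 1  (bit 2 = 1)
position 5: 001 → 1  (bit 1 = 1)
position 4: 000 → 0  (bit 0 = 0)
bits b7..b0 = 10010110 = 150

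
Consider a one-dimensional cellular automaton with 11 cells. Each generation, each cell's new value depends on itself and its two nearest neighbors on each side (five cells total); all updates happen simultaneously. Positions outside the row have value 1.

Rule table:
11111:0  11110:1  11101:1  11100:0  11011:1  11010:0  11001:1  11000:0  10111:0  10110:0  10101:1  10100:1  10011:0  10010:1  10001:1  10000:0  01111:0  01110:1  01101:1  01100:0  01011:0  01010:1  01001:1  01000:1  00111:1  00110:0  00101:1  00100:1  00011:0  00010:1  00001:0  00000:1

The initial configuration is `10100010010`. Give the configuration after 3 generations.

generation 1: 10111111110
generation 2: 11000000111
generation 3: 10001100100

10001100100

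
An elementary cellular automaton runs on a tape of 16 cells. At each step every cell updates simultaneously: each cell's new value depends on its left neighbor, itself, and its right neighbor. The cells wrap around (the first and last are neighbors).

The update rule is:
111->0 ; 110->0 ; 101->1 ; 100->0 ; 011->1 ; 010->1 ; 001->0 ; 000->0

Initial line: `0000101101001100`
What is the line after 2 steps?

step 1: 0000111011001000
step 2: 0000100110001000

0000100110001000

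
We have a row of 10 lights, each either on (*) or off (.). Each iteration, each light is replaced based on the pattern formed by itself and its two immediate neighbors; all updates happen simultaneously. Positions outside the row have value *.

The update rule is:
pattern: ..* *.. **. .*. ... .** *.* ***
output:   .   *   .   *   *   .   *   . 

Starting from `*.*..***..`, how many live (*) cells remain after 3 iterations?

.***....*.
*...***.**
.**....*..
count of *: 3

3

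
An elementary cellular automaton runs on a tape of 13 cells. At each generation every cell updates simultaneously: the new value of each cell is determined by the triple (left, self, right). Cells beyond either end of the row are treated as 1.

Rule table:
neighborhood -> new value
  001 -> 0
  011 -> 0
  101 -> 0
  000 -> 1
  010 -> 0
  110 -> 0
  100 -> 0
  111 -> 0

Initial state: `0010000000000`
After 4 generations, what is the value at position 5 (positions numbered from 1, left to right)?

0000111111110
0110000000000
0000111111110  (repeats generation 1; period 2)
generation 4: 0110000000000
position 5 holds 0

0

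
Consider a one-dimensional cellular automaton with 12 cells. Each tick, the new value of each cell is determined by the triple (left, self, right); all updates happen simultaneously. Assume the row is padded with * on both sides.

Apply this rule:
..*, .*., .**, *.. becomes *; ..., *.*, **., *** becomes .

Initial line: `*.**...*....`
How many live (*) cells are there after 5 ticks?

..*.*.***..*
***.*.*..***
....*.****..
*..**.*...**
.***..**.**.
count of *: 7

7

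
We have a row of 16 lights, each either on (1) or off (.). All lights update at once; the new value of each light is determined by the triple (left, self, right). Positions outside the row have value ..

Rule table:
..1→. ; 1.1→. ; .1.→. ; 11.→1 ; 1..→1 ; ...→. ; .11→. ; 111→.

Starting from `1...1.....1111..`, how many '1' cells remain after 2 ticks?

.1...1.......11.
..1...1.......11
count of 1: 4

4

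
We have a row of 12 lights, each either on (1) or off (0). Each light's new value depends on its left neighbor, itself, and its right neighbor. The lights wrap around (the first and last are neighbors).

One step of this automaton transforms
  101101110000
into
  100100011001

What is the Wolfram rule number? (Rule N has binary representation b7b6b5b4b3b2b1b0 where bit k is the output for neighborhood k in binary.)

position 6: 111 → 0  (bit 7 = 0)
position 3: 110 → 1  (bit 6 = 1)
position 1: 101 → 0  (bit 5 = 0)
position 8: 100 → 1  (bit 4 = 1)
position 2: 011 → 0  (bit 3 = 0)
position 0: 010 → 1  (bit 2 = 1)
position 11: 001 → 1  (bit 1 = 1)
position 9: 000 → 0  (bit 0 = 0)
bits b7..b0 = 01010110 = 86

86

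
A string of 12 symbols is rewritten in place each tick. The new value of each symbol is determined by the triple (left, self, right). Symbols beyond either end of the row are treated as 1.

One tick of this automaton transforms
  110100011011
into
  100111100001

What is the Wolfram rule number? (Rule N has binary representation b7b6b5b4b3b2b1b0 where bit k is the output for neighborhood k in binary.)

position 0: 111 → 1  (bit 7 = 1)
position 1: 110 → 0  (bit 6 = 0)
position 2: 101 → 0  (bit 5 = 0)
position 4: 100 → 1  (bit 4 = 1)
position 7: 011 → 0  (bit 3 = 0)
position 3: 010 → 1  (bit 2 = 1)
position 6: 001 → 1  (bit 1 = 1)
position 5: 000 → 1  (bit 0 = 1)
bits b7..b0 = 10010111 = 151

151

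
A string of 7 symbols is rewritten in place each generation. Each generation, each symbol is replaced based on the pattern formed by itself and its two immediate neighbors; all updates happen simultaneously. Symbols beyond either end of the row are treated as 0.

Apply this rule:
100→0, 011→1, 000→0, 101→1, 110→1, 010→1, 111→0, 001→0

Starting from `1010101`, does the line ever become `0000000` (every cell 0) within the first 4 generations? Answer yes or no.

1111111
1000001
1000001  (fixed point — unchanged through generation 4)
generation 4 is 1000001, still not uniform 0

no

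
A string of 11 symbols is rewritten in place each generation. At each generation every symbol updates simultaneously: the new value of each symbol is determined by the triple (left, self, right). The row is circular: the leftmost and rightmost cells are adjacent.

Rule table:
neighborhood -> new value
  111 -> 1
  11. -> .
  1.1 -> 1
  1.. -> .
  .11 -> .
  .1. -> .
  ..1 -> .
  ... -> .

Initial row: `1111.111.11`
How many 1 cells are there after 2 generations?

6

111.1.1.1.1
11.1.1.1.1.
count of 1: 6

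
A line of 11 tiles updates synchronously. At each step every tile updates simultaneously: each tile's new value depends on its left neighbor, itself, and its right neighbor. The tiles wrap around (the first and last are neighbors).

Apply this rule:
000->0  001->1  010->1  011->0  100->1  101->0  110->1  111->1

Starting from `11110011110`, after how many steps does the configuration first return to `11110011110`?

01111101110
10111100111
10011111011
11101111001
11100111110
01111011110
10111001111
10011110111
11101110011
11100111101
11111011100
01111001111
00111110111
11011110011
11001111101
11110111100
01110011111
00111101111
11011100111
11001111011
11110111001
11110011110

22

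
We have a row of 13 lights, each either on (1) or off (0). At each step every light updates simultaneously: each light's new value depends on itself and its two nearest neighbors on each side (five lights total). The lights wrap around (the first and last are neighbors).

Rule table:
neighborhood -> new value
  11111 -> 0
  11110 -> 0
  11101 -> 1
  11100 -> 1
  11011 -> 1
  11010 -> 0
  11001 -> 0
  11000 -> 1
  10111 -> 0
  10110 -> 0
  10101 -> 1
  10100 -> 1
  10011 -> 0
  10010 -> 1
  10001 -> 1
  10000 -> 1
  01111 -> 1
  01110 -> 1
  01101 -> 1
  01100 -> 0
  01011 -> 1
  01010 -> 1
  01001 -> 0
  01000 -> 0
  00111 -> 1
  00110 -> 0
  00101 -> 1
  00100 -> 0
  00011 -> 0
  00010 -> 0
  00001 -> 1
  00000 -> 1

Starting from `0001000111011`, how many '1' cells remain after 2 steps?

1100010111100
0011011010100
count of 1: 6

6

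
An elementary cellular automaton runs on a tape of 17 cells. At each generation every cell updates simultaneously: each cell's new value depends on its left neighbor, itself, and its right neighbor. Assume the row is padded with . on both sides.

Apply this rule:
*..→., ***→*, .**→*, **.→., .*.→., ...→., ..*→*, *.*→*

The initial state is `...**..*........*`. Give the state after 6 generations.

.*........*......

..**..*........*.
.**..*........*..
**..*........*...
*..*........*....
..*........*.....
.*........*......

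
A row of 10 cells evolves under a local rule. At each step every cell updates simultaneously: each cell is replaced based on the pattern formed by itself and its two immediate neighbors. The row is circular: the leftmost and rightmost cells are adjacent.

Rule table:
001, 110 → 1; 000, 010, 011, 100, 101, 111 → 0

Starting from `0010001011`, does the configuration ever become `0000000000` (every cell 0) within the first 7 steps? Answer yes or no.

no

0100010001
0000100010
0001000100
0010001000
0100010000
1000100000
0001000001
step 7 is 0001000001, still not uniform 0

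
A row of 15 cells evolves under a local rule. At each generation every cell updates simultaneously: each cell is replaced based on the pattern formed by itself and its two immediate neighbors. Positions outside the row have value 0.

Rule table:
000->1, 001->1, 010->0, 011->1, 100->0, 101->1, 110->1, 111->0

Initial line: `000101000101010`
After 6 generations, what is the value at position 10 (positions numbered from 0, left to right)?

111010011010100
101100111101001
011101100110010
110111101110100
111100111011001
100101101111010
position 10 holds 1

1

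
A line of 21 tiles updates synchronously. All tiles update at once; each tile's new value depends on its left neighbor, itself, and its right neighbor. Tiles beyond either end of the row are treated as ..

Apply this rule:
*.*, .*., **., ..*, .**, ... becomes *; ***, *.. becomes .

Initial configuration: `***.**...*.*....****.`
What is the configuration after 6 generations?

*.********.*.*****.*.

*.****.*****.****..*.
***..***...***..*.**.
*.*.**.*.***.*.*****.
**********.*****...*.
*........***...*.***.
*.********.*.*****.*.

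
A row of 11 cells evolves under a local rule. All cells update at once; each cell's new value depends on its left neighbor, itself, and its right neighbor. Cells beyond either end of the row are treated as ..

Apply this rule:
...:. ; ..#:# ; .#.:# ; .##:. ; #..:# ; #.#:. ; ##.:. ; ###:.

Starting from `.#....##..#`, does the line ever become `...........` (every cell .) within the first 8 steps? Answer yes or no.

###..#..###
...#####...
..#.....#..
.###...###.
#...#.#...#
##.##.##.##
...........
all cells are . at step 7

yes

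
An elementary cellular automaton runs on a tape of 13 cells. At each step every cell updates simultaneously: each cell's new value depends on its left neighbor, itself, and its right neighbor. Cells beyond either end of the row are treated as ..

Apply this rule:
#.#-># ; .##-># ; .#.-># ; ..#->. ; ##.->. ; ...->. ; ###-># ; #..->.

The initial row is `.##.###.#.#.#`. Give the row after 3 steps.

.#.###.######
.####.######.
.###.######..

.###.######..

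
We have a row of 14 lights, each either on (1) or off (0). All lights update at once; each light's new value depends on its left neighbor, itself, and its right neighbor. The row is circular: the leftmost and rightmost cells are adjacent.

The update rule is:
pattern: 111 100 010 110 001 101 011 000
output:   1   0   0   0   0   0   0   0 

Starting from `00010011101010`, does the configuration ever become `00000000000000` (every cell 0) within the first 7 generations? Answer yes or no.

generation 1: 00000001000000
generation 2: 00000000000000
all cells are 0 at generation 2

yes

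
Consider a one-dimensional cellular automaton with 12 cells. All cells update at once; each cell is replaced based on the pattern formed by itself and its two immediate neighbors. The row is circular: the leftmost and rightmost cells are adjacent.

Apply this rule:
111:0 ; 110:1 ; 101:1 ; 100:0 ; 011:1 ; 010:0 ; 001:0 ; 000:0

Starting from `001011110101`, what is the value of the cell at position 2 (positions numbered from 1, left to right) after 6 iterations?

0

000110011010
000110011100
000110010100
000110001000
000110000000
000110000000
position 2 holds 0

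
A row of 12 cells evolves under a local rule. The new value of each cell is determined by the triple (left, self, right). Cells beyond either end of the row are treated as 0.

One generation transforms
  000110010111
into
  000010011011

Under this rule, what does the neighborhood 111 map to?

1

At position 10 the neighborhood is 111; the next row has 1 there.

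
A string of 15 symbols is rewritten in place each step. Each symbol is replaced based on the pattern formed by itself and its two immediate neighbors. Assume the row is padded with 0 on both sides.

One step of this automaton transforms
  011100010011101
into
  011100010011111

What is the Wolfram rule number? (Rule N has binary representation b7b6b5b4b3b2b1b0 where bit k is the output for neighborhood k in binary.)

position 2: 111 → 1  (bit 7 = 1)
position 3: 110 → 1  (bit 6 = 1)
position 13: 101 → 1  (bit 5 = 1)
position 4: 100 → 0  (bit 4 = 0)
position 1: 011 → 1  (bit 3 = 1)
position 7: 010 → 1  (bit 2 = 1)
position 0: 001 → 0  (bit 1 = 0)
position 5: 000 → 0  (bit 0 = 0)
bits b7..b0 = 11101100 = 236

236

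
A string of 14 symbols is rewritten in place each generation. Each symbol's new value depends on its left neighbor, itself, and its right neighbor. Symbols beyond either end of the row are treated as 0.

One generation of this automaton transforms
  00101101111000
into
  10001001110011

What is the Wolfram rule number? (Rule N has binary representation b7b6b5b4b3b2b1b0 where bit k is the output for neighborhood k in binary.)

137

position 8: 111 → 1  (bit 7 = 1)
position 5: 110 → 0  (bit 6 = 0)
position 3: 101 → 0  (bit 5 = 0)
position 11: 100 → 0  (bit 4 = 0)
position 4: 011 → 1  (bit 3 = 1)
position 2: 010 → 0  (bit 2 = 0)
position 1: 001 → 0  (bit 1 = 0)
position 0: 000 → 1  (bit 0 = 1)
bits b7..b0 = 10001001 = 137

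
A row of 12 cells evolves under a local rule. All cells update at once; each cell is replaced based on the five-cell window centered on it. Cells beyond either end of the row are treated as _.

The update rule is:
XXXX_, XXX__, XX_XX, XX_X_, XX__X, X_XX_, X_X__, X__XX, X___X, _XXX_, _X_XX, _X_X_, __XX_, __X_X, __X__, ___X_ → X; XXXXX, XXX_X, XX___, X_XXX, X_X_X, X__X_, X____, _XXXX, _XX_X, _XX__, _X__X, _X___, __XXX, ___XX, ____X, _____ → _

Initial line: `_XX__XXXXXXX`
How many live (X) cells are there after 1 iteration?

5

_X_XX_____XX
count of X: 5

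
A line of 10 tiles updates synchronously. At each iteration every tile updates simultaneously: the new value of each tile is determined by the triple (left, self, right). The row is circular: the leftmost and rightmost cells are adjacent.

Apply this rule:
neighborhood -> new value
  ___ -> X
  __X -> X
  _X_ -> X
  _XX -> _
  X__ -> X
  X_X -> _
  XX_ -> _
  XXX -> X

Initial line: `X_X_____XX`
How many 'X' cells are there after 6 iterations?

__XXXXXX_X
XX_XXXX__X
X___XX_XX_
XXXX______
_XX_XXXXXX
_____XXXX_
count of X: 4

4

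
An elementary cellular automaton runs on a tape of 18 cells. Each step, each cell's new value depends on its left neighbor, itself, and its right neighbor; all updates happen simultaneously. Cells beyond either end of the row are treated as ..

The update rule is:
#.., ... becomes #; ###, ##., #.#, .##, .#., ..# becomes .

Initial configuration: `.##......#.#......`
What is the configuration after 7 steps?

...#####....######
##......###.......
..#####....#######
#......###........
.#####....########
......###.........
#####....#########

#####....#########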